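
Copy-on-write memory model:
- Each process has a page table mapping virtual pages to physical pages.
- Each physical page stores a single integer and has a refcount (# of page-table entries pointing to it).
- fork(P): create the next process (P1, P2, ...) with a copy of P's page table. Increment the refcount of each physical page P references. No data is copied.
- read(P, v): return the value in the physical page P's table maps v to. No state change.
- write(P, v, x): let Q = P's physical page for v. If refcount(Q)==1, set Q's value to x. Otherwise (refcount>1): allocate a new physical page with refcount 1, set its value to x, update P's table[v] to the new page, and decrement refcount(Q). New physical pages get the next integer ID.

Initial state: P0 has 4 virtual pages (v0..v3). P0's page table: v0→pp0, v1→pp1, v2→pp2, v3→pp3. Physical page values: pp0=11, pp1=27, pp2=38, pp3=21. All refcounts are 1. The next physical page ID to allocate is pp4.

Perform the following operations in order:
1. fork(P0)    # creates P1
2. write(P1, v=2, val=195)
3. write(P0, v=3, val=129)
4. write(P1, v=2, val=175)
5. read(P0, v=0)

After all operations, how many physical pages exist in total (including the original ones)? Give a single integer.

Answer: 6

Derivation:
Op 1: fork(P0) -> P1. 4 ppages; refcounts: pp0:2 pp1:2 pp2:2 pp3:2
Op 2: write(P1, v2, 195). refcount(pp2)=2>1 -> COPY to pp4. 5 ppages; refcounts: pp0:2 pp1:2 pp2:1 pp3:2 pp4:1
Op 3: write(P0, v3, 129). refcount(pp3)=2>1 -> COPY to pp5. 6 ppages; refcounts: pp0:2 pp1:2 pp2:1 pp3:1 pp4:1 pp5:1
Op 4: write(P1, v2, 175). refcount(pp4)=1 -> write in place. 6 ppages; refcounts: pp0:2 pp1:2 pp2:1 pp3:1 pp4:1 pp5:1
Op 5: read(P0, v0) -> 11. No state change.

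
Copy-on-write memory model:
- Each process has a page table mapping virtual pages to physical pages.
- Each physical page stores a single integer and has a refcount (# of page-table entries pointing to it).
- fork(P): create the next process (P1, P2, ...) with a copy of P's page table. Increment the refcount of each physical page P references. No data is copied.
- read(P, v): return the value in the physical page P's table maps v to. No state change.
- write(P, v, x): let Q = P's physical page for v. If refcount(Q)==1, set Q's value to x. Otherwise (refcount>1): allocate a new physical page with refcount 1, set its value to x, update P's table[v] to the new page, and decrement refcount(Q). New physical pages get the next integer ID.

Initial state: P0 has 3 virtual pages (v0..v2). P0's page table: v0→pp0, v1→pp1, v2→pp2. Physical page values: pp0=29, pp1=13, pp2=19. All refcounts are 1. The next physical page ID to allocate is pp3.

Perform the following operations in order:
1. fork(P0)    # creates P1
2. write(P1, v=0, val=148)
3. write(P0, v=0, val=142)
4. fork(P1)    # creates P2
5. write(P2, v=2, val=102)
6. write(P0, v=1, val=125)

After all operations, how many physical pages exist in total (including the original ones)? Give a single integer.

Answer: 6

Derivation:
Op 1: fork(P0) -> P1. 3 ppages; refcounts: pp0:2 pp1:2 pp2:2
Op 2: write(P1, v0, 148). refcount(pp0)=2>1 -> COPY to pp3. 4 ppages; refcounts: pp0:1 pp1:2 pp2:2 pp3:1
Op 3: write(P0, v0, 142). refcount(pp0)=1 -> write in place. 4 ppages; refcounts: pp0:1 pp1:2 pp2:2 pp3:1
Op 4: fork(P1) -> P2. 4 ppages; refcounts: pp0:1 pp1:3 pp2:3 pp3:2
Op 5: write(P2, v2, 102). refcount(pp2)=3>1 -> COPY to pp4. 5 ppages; refcounts: pp0:1 pp1:3 pp2:2 pp3:2 pp4:1
Op 6: write(P0, v1, 125). refcount(pp1)=3>1 -> COPY to pp5. 6 ppages; refcounts: pp0:1 pp1:2 pp2:2 pp3:2 pp4:1 pp5:1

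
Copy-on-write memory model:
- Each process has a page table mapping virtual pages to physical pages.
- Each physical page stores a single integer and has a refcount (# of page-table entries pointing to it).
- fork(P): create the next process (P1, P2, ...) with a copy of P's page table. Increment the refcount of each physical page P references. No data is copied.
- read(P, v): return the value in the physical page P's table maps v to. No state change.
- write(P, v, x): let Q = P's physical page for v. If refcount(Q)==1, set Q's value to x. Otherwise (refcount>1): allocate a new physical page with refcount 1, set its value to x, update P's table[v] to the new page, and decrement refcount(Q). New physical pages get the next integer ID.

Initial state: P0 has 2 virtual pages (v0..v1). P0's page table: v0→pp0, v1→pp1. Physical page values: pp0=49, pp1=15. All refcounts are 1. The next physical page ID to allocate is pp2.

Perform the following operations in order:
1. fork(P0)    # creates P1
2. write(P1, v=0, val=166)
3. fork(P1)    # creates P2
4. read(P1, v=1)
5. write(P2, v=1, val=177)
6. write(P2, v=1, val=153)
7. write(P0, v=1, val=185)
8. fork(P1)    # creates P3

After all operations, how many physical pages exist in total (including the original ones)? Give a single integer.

Op 1: fork(P0) -> P1. 2 ppages; refcounts: pp0:2 pp1:2
Op 2: write(P1, v0, 166). refcount(pp0)=2>1 -> COPY to pp2. 3 ppages; refcounts: pp0:1 pp1:2 pp2:1
Op 3: fork(P1) -> P2. 3 ppages; refcounts: pp0:1 pp1:3 pp2:2
Op 4: read(P1, v1) -> 15. No state change.
Op 5: write(P2, v1, 177). refcount(pp1)=3>1 -> COPY to pp3. 4 ppages; refcounts: pp0:1 pp1:2 pp2:2 pp3:1
Op 6: write(P2, v1, 153). refcount(pp3)=1 -> write in place. 4 ppages; refcounts: pp0:1 pp1:2 pp2:2 pp3:1
Op 7: write(P0, v1, 185). refcount(pp1)=2>1 -> COPY to pp4. 5 ppages; refcounts: pp0:1 pp1:1 pp2:2 pp3:1 pp4:1
Op 8: fork(P1) -> P3. 5 ppages; refcounts: pp0:1 pp1:2 pp2:3 pp3:1 pp4:1

Answer: 5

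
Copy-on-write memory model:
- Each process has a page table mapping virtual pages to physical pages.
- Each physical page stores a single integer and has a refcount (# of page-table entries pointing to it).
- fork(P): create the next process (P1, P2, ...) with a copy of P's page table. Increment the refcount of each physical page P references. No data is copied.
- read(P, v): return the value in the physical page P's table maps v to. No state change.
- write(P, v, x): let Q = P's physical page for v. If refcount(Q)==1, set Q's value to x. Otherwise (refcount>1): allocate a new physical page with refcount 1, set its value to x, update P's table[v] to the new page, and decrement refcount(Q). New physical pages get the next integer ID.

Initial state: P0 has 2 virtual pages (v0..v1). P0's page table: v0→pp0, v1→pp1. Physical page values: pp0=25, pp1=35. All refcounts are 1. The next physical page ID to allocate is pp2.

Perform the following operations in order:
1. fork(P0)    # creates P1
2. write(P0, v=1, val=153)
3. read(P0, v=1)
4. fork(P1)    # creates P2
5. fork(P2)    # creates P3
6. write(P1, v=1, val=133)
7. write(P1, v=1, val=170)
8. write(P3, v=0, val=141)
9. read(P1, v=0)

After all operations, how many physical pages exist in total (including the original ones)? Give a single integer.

Answer: 5

Derivation:
Op 1: fork(P0) -> P1. 2 ppages; refcounts: pp0:2 pp1:2
Op 2: write(P0, v1, 153). refcount(pp1)=2>1 -> COPY to pp2. 3 ppages; refcounts: pp0:2 pp1:1 pp2:1
Op 3: read(P0, v1) -> 153. No state change.
Op 4: fork(P1) -> P2. 3 ppages; refcounts: pp0:3 pp1:2 pp2:1
Op 5: fork(P2) -> P3. 3 ppages; refcounts: pp0:4 pp1:3 pp2:1
Op 6: write(P1, v1, 133). refcount(pp1)=3>1 -> COPY to pp3. 4 ppages; refcounts: pp0:4 pp1:2 pp2:1 pp3:1
Op 7: write(P1, v1, 170). refcount(pp3)=1 -> write in place. 4 ppages; refcounts: pp0:4 pp1:2 pp2:1 pp3:1
Op 8: write(P3, v0, 141). refcount(pp0)=4>1 -> COPY to pp4. 5 ppages; refcounts: pp0:3 pp1:2 pp2:1 pp3:1 pp4:1
Op 9: read(P1, v0) -> 25. No state change.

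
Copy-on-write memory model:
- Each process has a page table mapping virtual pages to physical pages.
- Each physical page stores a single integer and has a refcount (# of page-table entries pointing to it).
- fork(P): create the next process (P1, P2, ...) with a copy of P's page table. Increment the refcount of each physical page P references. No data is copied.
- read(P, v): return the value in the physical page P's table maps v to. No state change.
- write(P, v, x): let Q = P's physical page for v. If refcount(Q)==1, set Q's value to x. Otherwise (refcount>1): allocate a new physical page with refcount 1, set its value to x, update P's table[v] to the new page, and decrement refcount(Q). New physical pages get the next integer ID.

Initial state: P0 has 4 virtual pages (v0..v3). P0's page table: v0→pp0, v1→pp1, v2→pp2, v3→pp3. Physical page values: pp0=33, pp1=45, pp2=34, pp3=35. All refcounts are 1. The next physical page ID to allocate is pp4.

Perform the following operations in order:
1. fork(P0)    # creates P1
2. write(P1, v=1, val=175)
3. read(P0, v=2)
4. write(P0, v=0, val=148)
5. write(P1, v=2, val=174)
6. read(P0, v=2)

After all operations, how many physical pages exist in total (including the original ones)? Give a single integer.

Answer: 7

Derivation:
Op 1: fork(P0) -> P1. 4 ppages; refcounts: pp0:2 pp1:2 pp2:2 pp3:2
Op 2: write(P1, v1, 175). refcount(pp1)=2>1 -> COPY to pp4. 5 ppages; refcounts: pp0:2 pp1:1 pp2:2 pp3:2 pp4:1
Op 3: read(P0, v2) -> 34. No state change.
Op 4: write(P0, v0, 148). refcount(pp0)=2>1 -> COPY to pp5. 6 ppages; refcounts: pp0:1 pp1:1 pp2:2 pp3:2 pp4:1 pp5:1
Op 5: write(P1, v2, 174). refcount(pp2)=2>1 -> COPY to pp6. 7 ppages; refcounts: pp0:1 pp1:1 pp2:1 pp3:2 pp4:1 pp5:1 pp6:1
Op 6: read(P0, v2) -> 34. No state change.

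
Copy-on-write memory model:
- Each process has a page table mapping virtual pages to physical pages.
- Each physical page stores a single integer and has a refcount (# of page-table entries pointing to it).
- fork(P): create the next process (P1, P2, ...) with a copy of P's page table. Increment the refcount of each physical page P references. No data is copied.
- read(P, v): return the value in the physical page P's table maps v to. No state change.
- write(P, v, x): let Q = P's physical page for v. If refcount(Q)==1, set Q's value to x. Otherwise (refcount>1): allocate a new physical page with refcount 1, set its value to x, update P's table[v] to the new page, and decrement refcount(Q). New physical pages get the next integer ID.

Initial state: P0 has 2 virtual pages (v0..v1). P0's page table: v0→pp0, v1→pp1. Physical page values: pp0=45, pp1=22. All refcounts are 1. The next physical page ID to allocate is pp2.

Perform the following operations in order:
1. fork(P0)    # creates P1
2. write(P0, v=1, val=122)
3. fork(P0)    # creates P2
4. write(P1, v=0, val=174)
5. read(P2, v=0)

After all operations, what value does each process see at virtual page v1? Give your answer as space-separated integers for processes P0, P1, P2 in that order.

Op 1: fork(P0) -> P1. 2 ppages; refcounts: pp0:2 pp1:2
Op 2: write(P0, v1, 122). refcount(pp1)=2>1 -> COPY to pp2. 3 ppages; refcounts: pp0:2 pp1:1 pp2:1
Op 3: fork(P0) -> P2. 3 ppages; refcounts: pp0:3 pp1:1 pp2:2
Op 4: write(P1, v0, 174). refcount(pp0)=3>1 -> COPY to pp3. 4 ppages; refcounts: pp0:2 pp1:1 pp2:2 pp3:1
Op 5: read(P2, v0) -> 45. No state change.
P0: v1 -> pp2 = 122
P1: v1 -> pp1 = 22
P2: v1 -> pp2 = 122

Answer: 122 22 122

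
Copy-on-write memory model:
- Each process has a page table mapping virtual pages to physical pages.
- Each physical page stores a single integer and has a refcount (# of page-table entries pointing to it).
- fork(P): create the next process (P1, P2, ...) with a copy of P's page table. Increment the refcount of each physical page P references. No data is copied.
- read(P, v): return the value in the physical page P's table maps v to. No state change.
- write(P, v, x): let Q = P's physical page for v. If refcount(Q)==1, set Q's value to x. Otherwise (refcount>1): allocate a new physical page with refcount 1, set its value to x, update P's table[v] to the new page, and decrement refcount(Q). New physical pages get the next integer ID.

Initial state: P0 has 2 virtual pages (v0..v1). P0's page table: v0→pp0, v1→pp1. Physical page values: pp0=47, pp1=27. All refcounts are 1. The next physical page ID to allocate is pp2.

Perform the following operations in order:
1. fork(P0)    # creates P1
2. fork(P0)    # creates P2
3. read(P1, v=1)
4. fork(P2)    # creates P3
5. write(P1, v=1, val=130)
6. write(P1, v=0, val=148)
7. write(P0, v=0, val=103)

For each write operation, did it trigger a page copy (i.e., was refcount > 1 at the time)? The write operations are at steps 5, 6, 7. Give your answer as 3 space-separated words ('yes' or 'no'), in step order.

Op 1: fork(P0) -> P1. 2 ppages; refcounts: pp0:2 pp1:2
Op 2: fork(P0) -> P2. 2 ppages; refcounts: pp0:3 pp1:3
Op 3: read(P1, v1) -> 27. No state change.
Op 4: fork(P2) -> P3. 2 ppages; refcounts: pp0:4 pp1:4
Op 5: write(P1, v1, 130). refcount(pp1)=4>1 -> COPY to pp2. 3 ppages; refcounts: pp0:4 pp1:3 pp2:1
Op 6: write(P1, v0, 148). refcount(pp0)=4>1 -> COPY to pp3. 4 ppages; refcounts: pp0:3 pp1:3 pp2:1 pp3:1
Op 7: write(P0, v0, 103). refcount(pp0)=3>1 -> COPY to pp4. 5 ppages; refcounts: pp0:2 pp1:3 pp2:1 pp3:1 pp4:1

yes yes yes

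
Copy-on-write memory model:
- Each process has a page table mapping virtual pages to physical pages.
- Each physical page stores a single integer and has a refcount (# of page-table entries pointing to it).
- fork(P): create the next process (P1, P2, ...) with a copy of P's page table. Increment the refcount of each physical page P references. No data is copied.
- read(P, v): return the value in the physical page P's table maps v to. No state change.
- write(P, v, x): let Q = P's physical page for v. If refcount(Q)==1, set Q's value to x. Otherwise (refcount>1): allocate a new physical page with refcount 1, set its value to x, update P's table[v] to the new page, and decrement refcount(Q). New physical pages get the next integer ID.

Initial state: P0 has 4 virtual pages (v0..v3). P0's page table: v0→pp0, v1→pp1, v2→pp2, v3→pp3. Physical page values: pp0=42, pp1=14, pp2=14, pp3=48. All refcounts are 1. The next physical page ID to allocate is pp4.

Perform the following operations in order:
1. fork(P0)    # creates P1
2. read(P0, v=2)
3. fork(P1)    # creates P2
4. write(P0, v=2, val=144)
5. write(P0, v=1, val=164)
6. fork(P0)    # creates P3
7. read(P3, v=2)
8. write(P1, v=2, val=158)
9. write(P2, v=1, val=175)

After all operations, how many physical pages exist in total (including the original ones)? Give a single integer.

Op 1: fork(P0) -> P1. 4 ppages; refcounts: pp0:2 pp1:2 pp2:2 pp3:2
Op 2: read(P0, v2) -> 14. No state change.
Op 3: fork(P1) -> P2. 4 ppages; refcounts: pp0:3 pp1:3 pp2:3 pp3:3
Op 4: write(P0, v2, 144). refcount(pp2)=3>1 -> COPY to pp4. 5 ppages; refcounts: pp0:3 pp1:3 pp2:2 pp3:3 pp4:1
Op 5: write(P0, v1, 164). refcount(pp1)=3>1 -> COPY to pp5. 6 ppages; refcounts: pp0:3 pp1:2 pp2:2 pp3:3 pp4:1 pp5:1
Op 6: fork(P0) -> P3. 6 ppages; refcounts: pp0:4 pp1:2 pp2:2 pp3:4 pp4:2 pp5:2
Op 7: read(P3, v2) -> 144. No state change.
Op 8: write(P1, v2, 158). refcount(pp2)=2>1 -> COPY to pp6. 7 ppages; refcounts: pp0:4 pp1:2 pp2:1 pp3:4 pp4:2 pp5:2 pp6:1
Op 9: write(P2, v1, 175). refcount(pp1)=2>1 -> COPY to pp7. 8 ppages; refcounts: pp0:4 pp1:1 pp2:1 pp3:4 pp4:2 pp5:2 pp6:1 pp7:1

Answer: 8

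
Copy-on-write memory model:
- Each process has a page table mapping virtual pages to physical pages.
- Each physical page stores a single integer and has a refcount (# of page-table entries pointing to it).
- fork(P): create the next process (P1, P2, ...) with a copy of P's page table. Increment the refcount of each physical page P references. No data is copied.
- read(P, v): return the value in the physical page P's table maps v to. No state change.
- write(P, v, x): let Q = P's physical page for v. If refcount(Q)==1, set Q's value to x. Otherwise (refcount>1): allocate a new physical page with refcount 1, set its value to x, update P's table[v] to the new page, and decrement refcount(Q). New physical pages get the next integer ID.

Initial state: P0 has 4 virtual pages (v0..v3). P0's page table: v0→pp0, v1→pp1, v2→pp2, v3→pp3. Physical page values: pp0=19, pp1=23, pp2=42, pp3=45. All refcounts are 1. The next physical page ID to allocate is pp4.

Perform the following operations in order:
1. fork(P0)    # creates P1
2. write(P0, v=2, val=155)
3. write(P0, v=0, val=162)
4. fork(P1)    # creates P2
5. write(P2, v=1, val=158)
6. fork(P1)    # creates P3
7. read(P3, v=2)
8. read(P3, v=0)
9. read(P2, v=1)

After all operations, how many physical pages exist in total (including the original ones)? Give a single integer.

Answer: 7

Derivation:
Op 1: fork(P0) -> P1. 4 ppages; refcounts: pp0:2 pp1:2 pp2:2 pp3:2
Op 2: write(P0, v2, 155). refcount(pp2)=2>1 -> COPY to pp4. 5 ppages; refcounts: pp0:2 pp1:2 pp2:1 pp3:2 pp4:1
Op 3: write(P0, v0, 162). refcount(pp0)=2>1 -> COPY to pp5. 6 ppages; refcounts: pp0:1 pp1:2 pp2:1 pp3:2 pp4:1 pp5:1
Op 4: fork(P1) -> P2. 6 ppages; refcounts: pp0:2 pp1:3 pp2:2 pp3:3 pp4:1 pp5:1
Op 5: write(P2, v1, 158). refcount(pp1)=3>1 -> COPY to pp6. 7 ppages; refcounts: pp0:2 pp1:2 pp2:2 pp3:3 pp4:1 pp5:1 pp6:1
Op 6: fork(P1) -> P3. 7 ppages; refcounts: pp0:3 pp1:3 pp2:3 pp3:4 pp4:1 pp5:1 pp6:1
Op 7: read(P3, v2) -> 42. No state change.
Op 8: read(P3, v0) -> 19. No state change.
Op 9: read(P2, v1) -> 158. No state change.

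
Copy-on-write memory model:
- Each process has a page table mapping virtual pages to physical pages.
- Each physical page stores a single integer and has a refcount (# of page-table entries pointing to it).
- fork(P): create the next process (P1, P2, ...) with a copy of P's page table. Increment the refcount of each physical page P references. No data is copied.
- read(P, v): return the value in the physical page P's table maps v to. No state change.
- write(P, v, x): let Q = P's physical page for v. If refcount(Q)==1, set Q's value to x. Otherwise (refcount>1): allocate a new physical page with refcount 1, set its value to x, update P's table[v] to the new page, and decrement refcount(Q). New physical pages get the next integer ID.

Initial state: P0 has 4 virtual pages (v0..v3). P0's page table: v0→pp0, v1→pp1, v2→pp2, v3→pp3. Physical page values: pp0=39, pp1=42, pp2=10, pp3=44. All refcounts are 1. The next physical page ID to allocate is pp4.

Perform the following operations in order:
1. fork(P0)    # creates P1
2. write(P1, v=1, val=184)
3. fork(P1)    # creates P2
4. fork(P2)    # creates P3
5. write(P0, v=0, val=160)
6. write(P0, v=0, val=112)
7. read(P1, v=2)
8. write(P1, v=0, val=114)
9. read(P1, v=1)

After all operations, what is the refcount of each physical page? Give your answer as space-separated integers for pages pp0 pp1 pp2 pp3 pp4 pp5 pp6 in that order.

Answer: 2 1 4 4 3 1 1

Derivation:
Op 1: fork(P0) -> P1. 4 ppages; refcounts: pp0:2 pp1:2 pp2:2 pp3:2
Op 2: write(P1, v1, 184). refcount(pp1)=2>1 -> COPY to pp4. 5 ppages; refcounts: pp0:2 pp1:1 pp2:2 pp3:2 pp4:1
Op 3: fork(P1) -> P2. 5 ppages; refcounts: pp0:3 pp1:1 pp2:3 pp3:3 pp4:2
Op 4: fork(P2) -> P3. 5 ppages; refcounts: pp0:4 pp1:1 pp2:4 pp3:4 pp4:3
Op 5: write(P0, v0, 160). refcount(pp0)=4>1 -> COPY to pp5. 6 ppages; refcounts: pp0:3 pp1:1 pp2:4 pp3:4 pp4:3 pp5:1
Op 6: write(P0, v0, 112). refcount(pp5)=1 -> write in place. 6 ppages; refcounts: pp0:3 pp1:1 pp2:4 pp3:4 pp4:3 pp5:1
Op 7: read(P1, v2) -> 10. No state change.
Op 8: write(P1, v0, 114). refcount(pp0)=3>1 -> COPY to pp6. 7 ppages; refcounts: pp0:2 pp1:1 pp2:4 pp3:4 pp4:3 pp5:1 pp6:1
Op 9: read(P1, v1) -> 184. No state change.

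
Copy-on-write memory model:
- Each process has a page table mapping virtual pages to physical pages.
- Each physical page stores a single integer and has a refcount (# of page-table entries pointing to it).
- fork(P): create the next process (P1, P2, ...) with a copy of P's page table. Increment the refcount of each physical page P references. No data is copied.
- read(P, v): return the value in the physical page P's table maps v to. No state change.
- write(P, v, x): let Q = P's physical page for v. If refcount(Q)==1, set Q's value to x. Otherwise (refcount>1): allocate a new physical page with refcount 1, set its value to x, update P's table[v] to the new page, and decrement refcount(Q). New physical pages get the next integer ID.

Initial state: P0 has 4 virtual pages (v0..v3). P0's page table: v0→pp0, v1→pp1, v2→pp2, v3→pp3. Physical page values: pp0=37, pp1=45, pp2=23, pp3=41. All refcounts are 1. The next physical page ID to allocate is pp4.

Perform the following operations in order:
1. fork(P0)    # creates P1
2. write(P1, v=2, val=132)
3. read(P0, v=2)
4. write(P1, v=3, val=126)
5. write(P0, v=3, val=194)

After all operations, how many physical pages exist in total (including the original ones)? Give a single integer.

Answer: 6

Derivation:
Op 1: fork(P0) -> P1. 4 ppages; refcounts: pp0:2 pp1:2 pp2:2 pp3:2
Op 2: write(P1, v2, 132). refcount(pp2)=2>1 -> COPY to pp4. 5 ppages; refcounts: pp0:2 pp1:2 pp2:1 pp3:2 pp4:1
Op 3: read(P0, v2) -> 23. No state change.
Op 4: write(P1, v3, 126). refcount(pp3)=2>1 -> COPY to pp5. 6 ppages; refcounts: pp0:2 pp1:2 pp2:1 pp3:1 pp4:1 pp5:1
Op 5: write(P0, v3, 194). refcount(pp3)=1 -> write in place. 6 ppages; refcounts: pp0:2 pp1:2 pp2:1 pp3:1 pp4:1 pp5:1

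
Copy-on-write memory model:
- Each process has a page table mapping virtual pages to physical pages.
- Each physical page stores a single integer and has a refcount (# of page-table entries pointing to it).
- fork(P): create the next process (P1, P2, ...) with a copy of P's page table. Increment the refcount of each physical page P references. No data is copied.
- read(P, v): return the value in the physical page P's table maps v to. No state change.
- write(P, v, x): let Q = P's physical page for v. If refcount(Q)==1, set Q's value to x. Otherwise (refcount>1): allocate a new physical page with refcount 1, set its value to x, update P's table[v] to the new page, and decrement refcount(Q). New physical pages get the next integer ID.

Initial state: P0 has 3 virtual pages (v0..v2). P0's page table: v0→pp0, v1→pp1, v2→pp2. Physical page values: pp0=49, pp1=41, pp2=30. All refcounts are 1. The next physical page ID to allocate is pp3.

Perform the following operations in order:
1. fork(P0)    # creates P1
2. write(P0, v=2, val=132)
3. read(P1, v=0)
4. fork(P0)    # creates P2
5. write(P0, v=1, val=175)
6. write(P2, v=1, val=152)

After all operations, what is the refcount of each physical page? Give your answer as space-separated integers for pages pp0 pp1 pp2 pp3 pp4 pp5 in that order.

Op 1: fork(P0) -> P1. 3 ppages; refcounts: pp0:2 pp1:2 pp2:2
Op 2: write(P0, v2, 132). refcount(pp2)=2>1 -> COPY to pp3. 4 ppages; refcounts: pp0:2 pp1:2 pp2:1 pp3:1
Op 3: read(P1, v0) -> 49. No state change.
Op 4: fork(P0) -> P2. 4 ppages; refcounts: pp0:3 pp1:3 pp2:1 pp3:2
Op 5: write(P0, v1, 175). refcount(pp1)=3>1 -> COPY to pp4. 5 ppages; refcounts: pp0:3 pp1:2 pp2:1 pp3:2 pp4:1
Op 6: write(P2, v1, 152). refcount(pp1)=2>1 -> COPY to pp5. 6 ppages; refcounts: pp0:3 pp1:1 pp2:1 pp3:2 pp4:1 pp5:1

Answer: 3 1 1 2 1 1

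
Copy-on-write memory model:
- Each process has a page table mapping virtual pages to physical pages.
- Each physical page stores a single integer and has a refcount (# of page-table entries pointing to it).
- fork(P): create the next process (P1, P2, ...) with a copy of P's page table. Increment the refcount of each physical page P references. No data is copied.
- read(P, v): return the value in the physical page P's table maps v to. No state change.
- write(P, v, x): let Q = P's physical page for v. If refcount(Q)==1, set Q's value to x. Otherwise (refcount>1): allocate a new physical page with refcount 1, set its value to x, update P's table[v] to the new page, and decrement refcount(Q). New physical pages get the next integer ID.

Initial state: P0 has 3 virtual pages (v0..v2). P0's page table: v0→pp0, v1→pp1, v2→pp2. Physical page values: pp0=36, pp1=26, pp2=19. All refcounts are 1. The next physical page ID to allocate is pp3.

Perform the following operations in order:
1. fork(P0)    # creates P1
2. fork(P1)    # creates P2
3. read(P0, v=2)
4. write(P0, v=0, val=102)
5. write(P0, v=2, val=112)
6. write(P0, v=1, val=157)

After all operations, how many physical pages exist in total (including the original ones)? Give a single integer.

Answer: 6

Derivation:
Op 1: fork(P0) -> P1. 3 ppages; refcounts: pp0:2 pp1:2 pp2:2
Op 2: fork(P1) -> P2. 3 ppages; refcounts: pp0:3 pp1:3 pp2:3
Op 3: read(P0, v2) -> 19. No state change.
Op 4: write(P0, v0, 102). refcount(pp0)=3>1 -> COPY to pp3. 4 ppages; refcounts: pp0:2 pp1:3 pp2:3 pp3:1
Op 5: write(P0, v2, 112). refcount(pp2)=3>1 -> COPY to pp4. 5 ppages; refcounts: pp0:2 pp1:3 pp2:2 pp3:1 pp4:1
Op 6: write(P0, v1, 157). refcount(pp1)=3>1 -> COPY to pp5. 6 ppages; refcounts: pp0:2 pp1:2 pp2:2 pp3:1 pp4:1 pp5:1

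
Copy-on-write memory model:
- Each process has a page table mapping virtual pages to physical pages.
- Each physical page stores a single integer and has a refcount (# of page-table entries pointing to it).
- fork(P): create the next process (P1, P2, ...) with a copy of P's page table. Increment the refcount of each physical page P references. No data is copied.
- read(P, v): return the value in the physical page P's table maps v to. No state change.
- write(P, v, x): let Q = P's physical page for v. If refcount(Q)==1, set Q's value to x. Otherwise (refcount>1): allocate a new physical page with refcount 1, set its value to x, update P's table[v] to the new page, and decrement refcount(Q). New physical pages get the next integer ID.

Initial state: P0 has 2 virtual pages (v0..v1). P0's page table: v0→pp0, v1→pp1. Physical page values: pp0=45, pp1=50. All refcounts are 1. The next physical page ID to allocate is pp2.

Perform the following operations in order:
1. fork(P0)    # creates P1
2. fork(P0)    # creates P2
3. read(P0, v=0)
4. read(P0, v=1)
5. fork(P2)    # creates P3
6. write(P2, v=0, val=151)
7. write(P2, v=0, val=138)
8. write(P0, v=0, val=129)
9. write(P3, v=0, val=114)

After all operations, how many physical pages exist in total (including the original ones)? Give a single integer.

Answer: 5

Derivation:
Op 1: fork(P0) -> P1. 2 ppages; refcounts: pp0:2 pp1:2
Op 2: fork(P0) -> P2. 2 ppages; refcounts: pp0:3 pp1:3
Op 3: read(P0, v0) -> 45. No state change.
Op 4: read(P0, v1) -> 50. No state change.
Op 5: fork(P2) -> P3. 2 ppages; refcounts: pp0:4 pp1:4
Op 6: write(P2, v0, 151). refcount(pp0)=4>1 -> COPY to pp2. 3 ppages; refcounts: pp0:3 pp1:4 pp2:1
Op 7: write(P2, v0, 138). refcount(pp2)=1 -> write in place. 3 ppages; refcounts: pp0:3 pp1:4 pp2:1
Op 8: write(P0, v0, 129). refcount(pp0)=3>1 -> COPY to pp3. 4 ppages; refcounts: pp0:2 pp1:4 pp2:1 pp3:1
Op 9: write(P3, v0, 114). refcount(pp0)=2>1 -> COPY to pp4. 5 ppages; refcounts: pp0:1 pp1:4 pp2:1 pp3:1 pp4:1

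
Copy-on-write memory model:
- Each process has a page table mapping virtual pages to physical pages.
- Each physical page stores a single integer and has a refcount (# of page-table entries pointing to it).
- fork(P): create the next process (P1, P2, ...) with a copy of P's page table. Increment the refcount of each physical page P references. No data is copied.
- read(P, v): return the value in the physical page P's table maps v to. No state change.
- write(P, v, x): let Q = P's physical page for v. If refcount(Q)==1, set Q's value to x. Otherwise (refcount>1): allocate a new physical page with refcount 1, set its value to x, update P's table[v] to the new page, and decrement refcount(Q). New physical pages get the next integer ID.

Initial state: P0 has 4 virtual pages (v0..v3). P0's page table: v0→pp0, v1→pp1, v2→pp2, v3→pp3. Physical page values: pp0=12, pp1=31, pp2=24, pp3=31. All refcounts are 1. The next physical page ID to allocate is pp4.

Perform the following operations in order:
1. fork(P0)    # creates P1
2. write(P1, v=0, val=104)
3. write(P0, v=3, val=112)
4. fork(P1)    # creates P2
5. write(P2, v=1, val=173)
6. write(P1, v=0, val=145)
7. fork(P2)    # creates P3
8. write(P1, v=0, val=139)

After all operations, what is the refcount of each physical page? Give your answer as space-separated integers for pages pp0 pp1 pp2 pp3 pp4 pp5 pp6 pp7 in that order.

Op 1: fork(P0) -> P1. 4 ppages; refcounts: pp0:2 pp1:2 pp2:2 pp3:2
Op 2: write(P1, v0, 104). refcount(pp0)=2>1 -> COPY to pp4. 5 ppages; refcounts: pp0:1 pp1:2 pp2:2 pp3:2 pp4:1
Op 3: write(P0, v3, 112). refcount(pp3)=2>1 -> COPY to pp5. 6 ppages; refcounts: pp0:1 pp1:2 pp2:2 pp3:1 pp4:1 pp5:1
Op 4: fork(P1) -> P2. 6 ppages; refcounts: pp0:1 pp1:3 pp2:3 pp3:2 pp4:2 pp5:1
Op 5: write(P2, v1, 173). refcount(pp1)=3>1 -> COPY to pp6. 7 ppages; refcounts: pp0:1 pp1:2 pp2:3 pp3:2 pp4:2 pp5:1 pp6:1
Op 6: write(P1, v0, 145). refcount(pp4)=2>1 -> COPY to pp7. 8 ppages; refcounts: pp0:1 pp1:2 pp2:3 pp3:2 pp4:1 pp5:1 pp6:1 pp7:1
Op 7: fork(P2) -> P3. 8 ppages; refcounts: pp0:1 pp1:2 pp2:4 pp3:3 pp4:2 pp5:1 pp6:2 pp7:1
Op 8: write(P1, v0, 139). refcount(pp7)=1 -> write in place. 8 ppages; refcounts: pp0:1 pp1:2 pp2:4 pp3:3 pp4:2 pp5:1 pp6:2 pp7:1

Answer: 1 2 4 3 2 1 2 1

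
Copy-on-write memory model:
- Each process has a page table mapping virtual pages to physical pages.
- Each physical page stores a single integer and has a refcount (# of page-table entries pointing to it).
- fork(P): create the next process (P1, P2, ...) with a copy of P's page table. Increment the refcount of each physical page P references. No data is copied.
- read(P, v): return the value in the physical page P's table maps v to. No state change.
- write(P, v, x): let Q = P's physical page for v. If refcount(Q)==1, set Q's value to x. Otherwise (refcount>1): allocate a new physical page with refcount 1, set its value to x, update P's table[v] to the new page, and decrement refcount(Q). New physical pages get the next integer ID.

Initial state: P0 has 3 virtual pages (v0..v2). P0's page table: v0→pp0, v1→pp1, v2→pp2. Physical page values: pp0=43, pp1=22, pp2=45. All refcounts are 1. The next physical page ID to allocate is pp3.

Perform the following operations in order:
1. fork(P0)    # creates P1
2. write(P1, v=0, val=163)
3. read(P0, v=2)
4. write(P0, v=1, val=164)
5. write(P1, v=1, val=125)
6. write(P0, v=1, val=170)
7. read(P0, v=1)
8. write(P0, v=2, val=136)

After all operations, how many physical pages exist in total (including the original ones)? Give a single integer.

Answer: 6

Derivation:
Op 1: fork(P0) -> P1. 3 ppages; refcounts: pp0:2 pp1:2 pp2:2
Op 2: write(P1, v0, 163). refcount(pp0)=2>1 -> COPY to pp3. 4 ppages; refcounts: pp0:1 pp1:2 pp2:2 pp3:1
Op 3: read(P0, v2) -> 45. No state change.
Op 4: write(P0, v1, 164). refcount(pp1)=2>1 -> COPY to pp4. 5 ppages; refcounts: pp0:1 pp1:1 pp2:2 pp3:1 pp4:1
Op 5: write(P1, v1, 125). refcount(pp1)=1 -> write in place. 5 ppages; refcounts: pp0:1 pp1:1 pp2:2 pp3:1 pp4:1
Op 6: write(P0, v1, 170). refcount(pp4)=1 -> write in place. 5 ppages; refcounts: pp0:1 pp1:1 pp2:2 pp3:1 pp4:1
Op 7: read(P0, v1) -> 170. No state change.
Op 8: write(P0, v2, 136). refcount(pp2)=2>1 -> COPY to pp5. 6 ppages; refcounts: pp0:1 pp1:1 pp2:1 pp3:1 pp4:1 pp5:1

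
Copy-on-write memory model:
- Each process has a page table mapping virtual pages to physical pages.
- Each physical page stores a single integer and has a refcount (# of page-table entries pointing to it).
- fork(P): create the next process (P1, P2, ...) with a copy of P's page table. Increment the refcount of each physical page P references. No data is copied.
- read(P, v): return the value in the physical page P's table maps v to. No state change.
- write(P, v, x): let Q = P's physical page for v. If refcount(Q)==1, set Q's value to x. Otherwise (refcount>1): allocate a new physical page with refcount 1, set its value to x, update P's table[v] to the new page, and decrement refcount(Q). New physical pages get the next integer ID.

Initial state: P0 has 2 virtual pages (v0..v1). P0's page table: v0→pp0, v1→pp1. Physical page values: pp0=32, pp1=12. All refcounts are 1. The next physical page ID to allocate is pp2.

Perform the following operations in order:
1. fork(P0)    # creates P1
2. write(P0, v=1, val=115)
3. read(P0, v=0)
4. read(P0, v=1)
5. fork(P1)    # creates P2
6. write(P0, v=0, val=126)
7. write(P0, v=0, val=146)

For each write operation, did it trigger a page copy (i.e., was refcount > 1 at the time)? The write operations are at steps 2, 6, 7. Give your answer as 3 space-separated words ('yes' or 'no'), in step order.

Op 1: fork(P0) -> P1. 2 ppages; refcounts: pp0:2 pp1:2
Op 2: write(P0, v1, 115). refcount(pp1)=2>1 -> COPY to pp2. 3 ppages; refcounts: pp0:2 pp1:1 pp2:1
Op 3: read(P0, v0) -> 32. No state change.
Op 4: read(P0, v1) -> 115. No state change.
Op 5: fork(P1) -> P2. 3 ppages; refcounts: pp0:3 pp1:2 pp2:1
Op 6: write(P0, v0, 126). refcount(pp0)=3>1 -> COPY to pp3. 4 ppages; refcounts: pp0:2 pp1:2 pp2:1 pp3:1
Op 7: write(P0, v0, 146). refcount(pp3)=1 -> write in place. 4 ppages; refcounts: pp0:2 pp1:2 pp2:1 pp3:1

yes yes no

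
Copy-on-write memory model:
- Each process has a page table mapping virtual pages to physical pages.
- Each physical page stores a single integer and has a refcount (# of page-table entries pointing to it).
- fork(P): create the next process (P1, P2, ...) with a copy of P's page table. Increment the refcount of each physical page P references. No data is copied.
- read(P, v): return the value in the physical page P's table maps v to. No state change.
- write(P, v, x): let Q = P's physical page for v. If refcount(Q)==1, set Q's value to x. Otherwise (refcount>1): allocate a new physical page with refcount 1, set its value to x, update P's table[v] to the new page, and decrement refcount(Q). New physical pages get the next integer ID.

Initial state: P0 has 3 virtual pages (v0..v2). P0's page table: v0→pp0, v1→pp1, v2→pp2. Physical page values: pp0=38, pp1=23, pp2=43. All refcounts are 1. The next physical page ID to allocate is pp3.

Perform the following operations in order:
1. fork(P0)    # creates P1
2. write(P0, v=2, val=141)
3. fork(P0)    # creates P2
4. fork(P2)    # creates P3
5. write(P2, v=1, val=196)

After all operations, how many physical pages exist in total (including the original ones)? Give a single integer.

Op 1: fork(P0) -> P1. 3 ppages; refcounts: pp0:2 pp1:2 pp2:2
Op 2: write(P0, v2, 141). refcount(pp2)=2>1 -> COPY to pp3. 4 ppages; refcounts: pp0:2 pp1:2 pp2:1 pp3:1
Op 3: fork(P0) -> P2. 4 ppages; refcounts: pp0:3 pp1:3 pp2:1 pp3:2
Op 4: fork(P2) -> P3. 4 ppages; refcounts: pp0:4 pp1:4 pp2:1 pp3:3
Op 5: write(P2, v1, 196). refcount(pp1)=4>1 -> COPY to pp4. 5 ppages; refcounts: pp0:4 pp1:3 pp2:1 pp3:3 pp4:1

Answer: 5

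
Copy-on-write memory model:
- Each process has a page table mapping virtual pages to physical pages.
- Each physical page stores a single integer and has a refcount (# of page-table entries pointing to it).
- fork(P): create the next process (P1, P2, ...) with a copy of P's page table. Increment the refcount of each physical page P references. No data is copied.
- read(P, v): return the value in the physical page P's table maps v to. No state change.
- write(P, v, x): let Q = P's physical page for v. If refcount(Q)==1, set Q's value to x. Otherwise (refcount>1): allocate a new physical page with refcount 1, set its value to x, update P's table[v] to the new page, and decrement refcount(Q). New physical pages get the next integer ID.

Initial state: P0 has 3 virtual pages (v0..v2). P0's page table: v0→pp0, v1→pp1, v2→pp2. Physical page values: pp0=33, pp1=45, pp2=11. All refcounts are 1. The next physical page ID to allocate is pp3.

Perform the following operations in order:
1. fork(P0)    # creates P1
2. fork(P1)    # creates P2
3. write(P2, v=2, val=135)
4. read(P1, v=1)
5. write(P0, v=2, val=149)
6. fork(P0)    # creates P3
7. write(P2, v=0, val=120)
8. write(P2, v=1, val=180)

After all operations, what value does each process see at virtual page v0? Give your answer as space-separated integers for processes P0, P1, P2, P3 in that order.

Answer: 33 33 120 33

Derivation:
Op 1: fork(P0) -> P1. 3 ppages; refcounts: pp0:2 pp1:2 pp2:2
Op 2: fork(P1) -> P2. 3 ppages; refcounts: pp0:3 pp1:3 pp2:3
Op 3: write(P2, v2, 135). refcount(pp2)=3>1 -> COPY to pp3. 4 ppages; refcounts: pp0:3 pp1:3 pp2:2 pp3:1
Op 4: read(P1, v1) -> 45. No state change.
Op 5: write(P0, v2, 149). refcount(pp2)=2>1 -> COPY to pp4. 5 ppages; refcounts: pp0:3 pp1:3 pp2:1 pp3:1 pp4:1
Op 6: fork(P0) -> P3. 5 ppages; refcounts: pp0:4 pp1:4 pp2:1 pp3:1 pp4:2
Op 7: write(P2, v0, 120). refcount(pp0)=4>1 -> COPY to pp5. 6 ppages; refcounts: pp0:3 pp1:4 pp2:1 pp3:1 pp4:2 pp5:1
Op 8: write(P2, v1, 180). refcount(pp1)=4>1 -> COPY to pp6. 7 ppages; refcounts: pp0:3 pp1:3 pp2:1 pp3:1 pp4:2 pp5:1 pp6:1
P0: v0 -> pp0 = 33
P1: v0 -> pp0 = 33
P2: v0 -> pp5 = 120
P3: v0 -> pp0 = 33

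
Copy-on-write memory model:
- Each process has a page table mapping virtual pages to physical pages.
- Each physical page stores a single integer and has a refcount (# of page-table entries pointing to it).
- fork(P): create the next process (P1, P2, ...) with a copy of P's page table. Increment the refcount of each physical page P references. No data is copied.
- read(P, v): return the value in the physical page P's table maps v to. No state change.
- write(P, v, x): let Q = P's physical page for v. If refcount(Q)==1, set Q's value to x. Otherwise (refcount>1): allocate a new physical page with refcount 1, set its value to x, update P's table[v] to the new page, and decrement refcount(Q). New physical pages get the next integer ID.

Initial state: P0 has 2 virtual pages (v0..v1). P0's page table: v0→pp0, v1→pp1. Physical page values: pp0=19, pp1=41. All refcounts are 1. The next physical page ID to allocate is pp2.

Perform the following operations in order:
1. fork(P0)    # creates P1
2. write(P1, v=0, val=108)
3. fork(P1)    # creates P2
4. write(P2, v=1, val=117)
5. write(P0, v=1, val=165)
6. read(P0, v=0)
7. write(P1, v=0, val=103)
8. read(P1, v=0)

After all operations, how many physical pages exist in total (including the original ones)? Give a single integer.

Answer: 6

Derivation:
Op 1: fork(P0) -> P1. 2 ppages; refcounts: pp0:2 pp1:2
Op 2: write(P1, v0, 108). refcount(pp0)=2>1 -> COPY to pp2. 3 ppages; refcounts: pp0:1 pp1:2 pp2:1
Op 3: fork(P1) -> P2. 3 ppages; refcounts: pp0:1 pp1:3 pp2:2
Op 4: write(P2, v1, 117). refcount(pp1)=3>1 -> COPY to pp3. 4 ppages; refcounts: pp0:1 pp1:2 pp2:2 pp3:1
Op 5: write(P0, v1, 165). refcount(pp1)=2>1 -> COPY to pp4. 5 ppages; refcounts: pp0:1 pp1:1 pp2:2 pp3:1 pp4:1
Op 6: read(P0, v0) -> 19. No state change.
Op 7: write(P1, v0, 103). refcount(pp2)=2>1 -> COPY to pp5. 6 ppages; refcounts: pp0:1 pp1:1 pp2:1 pp3:1 pp4:1 pp5:1
Op 8: read(P1, v0) -> 103. No state change.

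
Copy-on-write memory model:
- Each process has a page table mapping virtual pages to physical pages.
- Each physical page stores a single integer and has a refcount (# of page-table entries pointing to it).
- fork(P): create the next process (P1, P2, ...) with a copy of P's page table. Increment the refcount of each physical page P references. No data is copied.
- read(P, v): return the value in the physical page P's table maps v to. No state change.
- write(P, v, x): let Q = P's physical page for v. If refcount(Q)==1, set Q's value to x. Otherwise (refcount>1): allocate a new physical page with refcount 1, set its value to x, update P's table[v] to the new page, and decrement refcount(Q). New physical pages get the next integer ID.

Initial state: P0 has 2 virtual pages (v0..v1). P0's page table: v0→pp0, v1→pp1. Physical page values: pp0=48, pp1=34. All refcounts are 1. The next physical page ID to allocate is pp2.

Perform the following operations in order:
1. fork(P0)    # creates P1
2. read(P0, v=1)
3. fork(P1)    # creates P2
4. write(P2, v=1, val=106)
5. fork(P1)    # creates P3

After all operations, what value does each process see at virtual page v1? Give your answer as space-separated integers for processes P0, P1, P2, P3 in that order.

Answer: 34 34 106 34

Derivation:
Op 1: fork(P0) -> P1. 2 ppages; refcounts: pp0:2 pp1:2
Op 2: read(P0, v1) -> 34. No state change.
Op 3: fork(P1) -> P2. 2 ppages; refcounts: pp0:3 pp1:3
Op 4: write(P2, v1, 106). refcount(pp1)=3>1 -> COPY to pp2. 3 ppages; refcounts: pp0:3 pp1:2 pp2:1
Op 5: fork(P1) -> P3. 3 ppages; refcounts: pp0:4 pp1:3 pp2:1
P0: v1 -> pp1 = 34
P1: v1 -> pp1 = 34
P2: v1 -> pp2 = 106
P3: v1 -> pp1 = 34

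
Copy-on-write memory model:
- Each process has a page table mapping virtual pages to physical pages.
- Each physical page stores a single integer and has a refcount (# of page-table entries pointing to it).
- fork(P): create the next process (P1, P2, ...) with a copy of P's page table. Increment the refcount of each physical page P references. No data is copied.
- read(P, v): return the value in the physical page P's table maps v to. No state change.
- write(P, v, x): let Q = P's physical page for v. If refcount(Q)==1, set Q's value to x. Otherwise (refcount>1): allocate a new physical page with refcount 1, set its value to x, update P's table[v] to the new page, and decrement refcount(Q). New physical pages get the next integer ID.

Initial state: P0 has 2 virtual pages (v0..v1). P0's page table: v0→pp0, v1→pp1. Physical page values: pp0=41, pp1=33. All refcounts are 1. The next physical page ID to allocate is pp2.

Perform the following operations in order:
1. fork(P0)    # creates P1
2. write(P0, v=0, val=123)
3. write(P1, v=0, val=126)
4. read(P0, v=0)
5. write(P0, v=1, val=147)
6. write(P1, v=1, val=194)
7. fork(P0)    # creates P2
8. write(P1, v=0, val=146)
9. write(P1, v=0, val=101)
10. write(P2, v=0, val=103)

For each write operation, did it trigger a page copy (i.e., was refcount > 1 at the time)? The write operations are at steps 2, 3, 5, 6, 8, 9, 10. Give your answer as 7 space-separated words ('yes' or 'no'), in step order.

Op 1: fork(P0) -> P1. 2 ppages; refcounts: pp0:2 pp1:2
Op 2: write(P0, v0, 123). refcount(pp0)=2>1 -> COPY to pp2. 3 ppages; refcounts: pp0:1 pp1:2 pp2:1
Op 3: write(P1, v0, 126). refcount(pp0)=1 -> write in place. 3 ppages; refcounts: pp0:1 pp1:2 pp2:1
Op 4: read(P0, v0) -> 123. No state change.
Op 5: write(P0, v1, 147). refcount(pp1)=2>1 -> COPY to pp3. 4 ppages; refcounts: pp0:1 pp1:1 pp2:1 pp3:1
Op 6: write(P1, v1, 194). refcount(pp1)=1 -> write in place. 4 ppages; refcounts: pp0:1 pp1:1 pp2:1 pp3:1
Op 7: fork(P0) -> P2. 4 ppages; refcounts: pp0:1 pp1:1 pp2:2 pp3:2
Op 8: write(P1, v0, 146). refcount(pp0)=1 -> write in place. 4 ppages; refcounts: pp0:1 pp1:1 pp2:2 pp3:2
Op 9: write(P1, v0, 101). refcount(pp0)=1 -> write in place. 4 ppages; refcounts: pp0:1 pp1:1 pp2:2 pp3:2
Op 10: write(P2, v0, 103). refcount(pp2)=2>1 -> COPY to pp4. 5 ppages; refcounts: pp0:1 pp1:1 pp2:1 pp3:2 pp4:1

yes no yes no no no yes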